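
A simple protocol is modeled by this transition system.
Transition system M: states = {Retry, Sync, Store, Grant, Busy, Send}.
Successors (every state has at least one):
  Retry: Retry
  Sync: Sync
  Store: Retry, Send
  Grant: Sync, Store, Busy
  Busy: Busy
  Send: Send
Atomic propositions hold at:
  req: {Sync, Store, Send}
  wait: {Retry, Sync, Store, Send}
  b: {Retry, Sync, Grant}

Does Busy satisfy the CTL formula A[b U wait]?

A[b U wait]: least fixpoint, start Z0 = Sat(wait) = {Retry, Sync, Store, Send}, add states in Sat(b) with every successor in Z. Already a fixed point.
Sat(A[b U wait]) = {Retry, Sync, Store, Send}
Busy ∉ Sat(A[b U wait]) = {Retry, Sync, Store, Send}, so the formula does not hold at Busy.

No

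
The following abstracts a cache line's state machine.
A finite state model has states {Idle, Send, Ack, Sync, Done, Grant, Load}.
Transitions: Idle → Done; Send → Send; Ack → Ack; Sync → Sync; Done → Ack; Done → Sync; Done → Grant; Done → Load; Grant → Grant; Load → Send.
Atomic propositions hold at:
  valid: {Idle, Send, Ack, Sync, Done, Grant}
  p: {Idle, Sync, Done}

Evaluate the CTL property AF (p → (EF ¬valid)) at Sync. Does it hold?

No

Sat(¬valid) = {Load}
EF ¬valid: least fixpoint, start Z0 = {Load}, add states with some successor in Z. Z1 = {Done, Load}; Z2 = {Idle, Done, Load}; fixed.
Sat(EF ¬valid) = {Idle, Done, Load}
Sat(p → (EF ¬valid)) = {Idle, Send, Ack, Done, Grant, Load}
AF (p → (EF ¬valid)): least fixpoint, start Z0 = {Idle, Send, Ack, Done, Grant, Load}, add states with every successor in Z. Already a fixed point.
Sat(AF (p → (EF ¬valid))) = {Idle, Send, Ack, Done, Grant, Load}
Sync ∉ Sat(AF (p → (EF ¬valid))) = {Idle, Send, Ack, Done, Grant, Load}, so the formula does not hold at Sync.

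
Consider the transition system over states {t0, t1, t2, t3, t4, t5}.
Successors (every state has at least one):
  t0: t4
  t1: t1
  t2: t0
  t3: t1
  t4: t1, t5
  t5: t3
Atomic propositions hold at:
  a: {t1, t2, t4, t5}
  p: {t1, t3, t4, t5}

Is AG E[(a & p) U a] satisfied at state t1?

Sat(a & p) = {t1, t4, t5}
E[(a & p) U a]: least fixpoint, start Z0 = Sat(a) = {t1, t2, t4, t5}, add states in Sat(a & p) with some successor in Z. Already a fixed point.
Sat(E[(a & p) U a]) = {t1, t2, t4, t5}
AG E[(a & p) U a]: greatest fixpoint, start Z0 = {t1, t2, t4, t5}, keep only states in Sat with every successor in Z. Z1 = {t1, t4}; Z2 = {t1}; fixed.
Sat(AG E[(a & p) U a]) = {t1}
t1 ∈ Sat(AG E[(a & p) U a]) = {t1}, so the formula holds at t1.

Yes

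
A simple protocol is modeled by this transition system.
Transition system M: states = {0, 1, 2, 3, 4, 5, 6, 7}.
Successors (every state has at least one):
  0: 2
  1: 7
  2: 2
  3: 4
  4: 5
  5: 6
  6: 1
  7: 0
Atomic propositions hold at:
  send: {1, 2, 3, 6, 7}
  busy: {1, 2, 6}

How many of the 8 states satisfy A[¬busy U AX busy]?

Sat(¬busy) = {0, 3, 4, 5, 7}
Sat(AX busy) = {s : every successor in {1, 2, 6}} = {0, 2, 5, 6}
A[¬busy U AX busy]: least fixpoint, start Z0 = Sat(AX busy) = {0, 2, 5, 6}, add states in Sat(¬busy) with every successor in Z. Z1 = {0, 2, 4, 5, 6, 7}; Z2 = {0, 2, 3, 4, 5, 6, 7}; fixed.
Sat(A[¬busy U AX busy]) = {0, 2, 3, 4, 5, 6, 7}
|Sat(A[¬busy U AX busy])| = |{0, 2, 3, 4, 5, 6, 7}| = 7.

7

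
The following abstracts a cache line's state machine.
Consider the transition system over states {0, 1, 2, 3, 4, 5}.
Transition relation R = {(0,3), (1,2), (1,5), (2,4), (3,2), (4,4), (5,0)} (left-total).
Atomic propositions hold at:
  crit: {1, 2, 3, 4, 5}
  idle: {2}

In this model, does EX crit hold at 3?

Sat(EX crit) = {s : some successor in {1, 2, 3, 4, 5}} = {0, 1, 2, 3, 4}
3 ∈ Sat(EX crit) = {0, 1, 2, 3, 4}, so the formula holds at 3.

Yes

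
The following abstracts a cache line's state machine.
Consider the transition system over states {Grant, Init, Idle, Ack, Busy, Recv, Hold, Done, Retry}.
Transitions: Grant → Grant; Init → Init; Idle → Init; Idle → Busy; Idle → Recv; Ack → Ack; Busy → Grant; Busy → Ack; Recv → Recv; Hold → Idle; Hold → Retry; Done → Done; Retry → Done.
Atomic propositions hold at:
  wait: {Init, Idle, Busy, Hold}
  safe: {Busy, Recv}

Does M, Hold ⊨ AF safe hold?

AF safe: least fixpoint, start Z0 = {Busy, Recv}, add states with every successor in Z. Already a fixed point.
Sat(AF safe) = {Busy, Recv}
Hold ∉ Sat(AF safe) = {Busy, Recv}, so the formula does not hold at Hold.

No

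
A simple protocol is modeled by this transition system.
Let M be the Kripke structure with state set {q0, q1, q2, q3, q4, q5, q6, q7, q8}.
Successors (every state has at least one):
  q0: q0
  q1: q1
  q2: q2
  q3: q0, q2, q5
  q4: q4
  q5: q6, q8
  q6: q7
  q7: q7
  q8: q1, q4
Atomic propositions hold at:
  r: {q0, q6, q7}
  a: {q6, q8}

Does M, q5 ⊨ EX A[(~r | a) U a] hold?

Yes

Sat(~r) = {q1, q2, q3, q4, q5, q8}
Sat(~r | a) = {q1, q2, q3, q4, q5, q6, q8}
A[(~r | a) U a]: least fixpoint, start Z0 = Sat(a) = {q6, q8}, add states in Sat(~r | a) with every successor in Z. Z1 = {q5, q6, q8}; fixed.
Sat(A[(~r | a) U a]) = {q5, q6, q8}
Sat(EX A[(~r | a) U a]) = {s : some successor in {q5, q6, q8}} = {q3, q5}
q5 ∈ Sat(EX A[(~r | a) U a]) = {q3, q5}, so the formula holds at q5.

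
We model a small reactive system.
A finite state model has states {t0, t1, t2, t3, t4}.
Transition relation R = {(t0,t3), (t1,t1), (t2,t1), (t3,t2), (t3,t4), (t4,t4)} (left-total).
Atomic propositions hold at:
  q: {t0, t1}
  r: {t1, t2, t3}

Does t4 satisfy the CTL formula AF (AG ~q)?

Sat(~q) = {t2, t3, t4}
AG ~q: greatest fixpoint, start Z0 = {t2, t3, t4}, keep only states in Sat with every successor in Z. Z1 = {t3, t4}; Z2 = {t4}; fixed.
Sat(AG ~q) = {t4}
AF (AG ~q): least fixpoint, start Z0 = {t4}, add states with every successor in Z. Already a fixed point.
Sat(AF (AG ~q)) = {t4}
t4 ∈ Sat(AF (AG ~q)) = {t4}, so the formula holds at t4.

Yes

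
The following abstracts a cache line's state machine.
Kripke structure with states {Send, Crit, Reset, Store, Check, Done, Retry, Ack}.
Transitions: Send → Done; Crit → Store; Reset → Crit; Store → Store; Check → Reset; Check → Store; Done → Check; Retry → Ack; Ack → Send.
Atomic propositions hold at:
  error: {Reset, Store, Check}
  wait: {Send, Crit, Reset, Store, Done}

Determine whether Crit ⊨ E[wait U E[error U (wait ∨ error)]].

Yes

Sat(wait ∨ error) = {Send, Crit, Reset, Store, Check, Done}
E[error U (wait ∨ error)]: least fixpoint, start Z0 = Sat((wait ∨ error)) = {Send, Crit, Reset, Store, Check, Done}, add states in Sat(error) with some successor in Z. Already a fixed point.
Sat(E[error U (wait ∨ error)]) = {Send, Crit, Reset, Store, Check, Done}
E[wait U E[error U (wait ∨ error)]]: least fixpoint, start Z0 = Sat(E[error U (wait ∨ error)]) = {Send, Crit, Reset, Store, Check, Done}, add states in Sat(wait) with some successor in Z. Already a fixed point.
Sat(E[wait U E[error U (wait ∨ error)]]) = {Send, Crit, Reset, Store, Check, Done}
Crit ∈ Sat(E[wait U E[error U (wait ∨ error)]]) = {Send, Crit, Reset, Store, Check, Done}, so the formula holds at Crit.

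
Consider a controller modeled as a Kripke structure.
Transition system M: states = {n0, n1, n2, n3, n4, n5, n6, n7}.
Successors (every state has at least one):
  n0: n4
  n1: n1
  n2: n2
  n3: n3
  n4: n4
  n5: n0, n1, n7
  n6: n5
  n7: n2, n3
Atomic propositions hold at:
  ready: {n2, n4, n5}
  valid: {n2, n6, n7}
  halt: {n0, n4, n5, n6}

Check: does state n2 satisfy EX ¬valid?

No

Sat(¬valid) = {n0, n1, n3, n4, n5}
Sat(EX ¬valid) = {s : some successor in {n0, n1, n3, n4, n5}} = {n0, n1, n3, n4, n5, n6, n7}
n2 ∉ Sat(EX ¬valid) = {n0, n1, n3, n4, n5, n6, n7}, so the formula does not hold at n2.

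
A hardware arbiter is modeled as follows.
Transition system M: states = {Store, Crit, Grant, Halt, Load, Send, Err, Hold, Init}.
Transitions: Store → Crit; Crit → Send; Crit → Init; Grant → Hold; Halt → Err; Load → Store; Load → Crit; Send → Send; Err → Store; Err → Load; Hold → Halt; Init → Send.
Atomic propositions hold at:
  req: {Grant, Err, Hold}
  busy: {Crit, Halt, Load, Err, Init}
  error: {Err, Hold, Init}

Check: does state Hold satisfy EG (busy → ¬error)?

Sat(¬error) = {Store, Crit, Grant, Halt, Load, Send}
Sat(busy → ¬error) = {Store, Crit, Grant, Halt, Load, Send, Hold}
EG (busy → ¬error): greatest fixpoint, start Z0 = {Store, Crit, Grant, Halt, Load, Send, Hold}, keep only states in Sat with some successor in Z. Z1 = {Store, Crit, Grant, Load, Send, Hold}; Z2 = {Store, Crit, Grant, Load, Send}; Z3 = {Store, Crit, Load, Send}; fixed.
Sat(EG (busy → ¬error)) = {Store, Crit, Load, Send}
Hold ∉ Sat(EG (busy → ¬error)) = {Store, Crit, Load, Send}, so the formula does not hold at Hold.

No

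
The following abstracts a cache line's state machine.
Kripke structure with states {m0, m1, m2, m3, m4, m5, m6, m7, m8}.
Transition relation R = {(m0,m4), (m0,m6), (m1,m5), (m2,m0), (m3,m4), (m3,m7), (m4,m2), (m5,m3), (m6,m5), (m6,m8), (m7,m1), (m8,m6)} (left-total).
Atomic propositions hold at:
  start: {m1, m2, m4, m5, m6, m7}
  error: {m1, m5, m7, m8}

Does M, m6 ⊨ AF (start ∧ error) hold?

No

Sat(start ∧ error) = {m1, m5, m7}
AF (start ∧ error): least fixpoint, start Z0 = {m1, m5, m7}, add states with every successor in Z. Already a fixed point.
Sat(AF (start ∧ error)) = {m1, m5, m7}
m6 ∉ Sat(AF (start ∧ error)) = {m1, m5, m7}, so the formula does not hold at m6.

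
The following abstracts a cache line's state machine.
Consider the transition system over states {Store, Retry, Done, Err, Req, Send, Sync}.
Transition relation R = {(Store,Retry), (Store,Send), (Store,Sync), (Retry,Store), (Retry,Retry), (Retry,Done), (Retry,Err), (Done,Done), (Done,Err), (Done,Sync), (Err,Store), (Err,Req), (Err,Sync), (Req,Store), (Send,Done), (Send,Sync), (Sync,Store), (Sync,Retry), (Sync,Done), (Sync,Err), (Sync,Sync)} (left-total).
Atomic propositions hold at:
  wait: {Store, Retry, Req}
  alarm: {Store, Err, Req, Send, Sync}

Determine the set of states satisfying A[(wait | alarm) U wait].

Sat(wait | alarm) = {Store, Retry, Err, Req, Send, Sync}
A[(wait | alarm) U wait]: least fixpoint, start Z0 = Sat(wait) = {Store, Retry, Req}, add states in Sat(wait | alarm) with every successor in Z. Already a fixed point.
Sat(A[(wait | alarm) U wait]) = {Store, Retry, Req}

{Store, Retry, Req}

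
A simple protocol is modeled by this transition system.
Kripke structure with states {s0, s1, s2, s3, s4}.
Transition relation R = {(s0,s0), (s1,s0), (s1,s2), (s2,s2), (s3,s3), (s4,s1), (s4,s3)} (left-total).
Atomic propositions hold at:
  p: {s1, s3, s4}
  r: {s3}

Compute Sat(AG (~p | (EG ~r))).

Sat(~p) = {s0, s2}
Sat(~r) = {s0, s1, s2, s4}
EG ~r: greatest fixpoint, start Z0 = {s0, s1, s2, s4}, keep only states in Sat with some successor in Z. Already a fixed point.
Sat(EG ~r) = {s0, s1, s2, s4}
Sat(~p | (EG ~r)) = {s0, s1, s2, s4}
AG (~p | (EG ~r)): greatest fixpoint, start Z0 = {s0, s1, s2, s4}, keep only states in Sat with every successor in Z. Z1 = {s0, s1, s2}; fixed.
Sat(AG (~p | (EG ~r))) = {s0, s1, s2}

{s0, s1, s2}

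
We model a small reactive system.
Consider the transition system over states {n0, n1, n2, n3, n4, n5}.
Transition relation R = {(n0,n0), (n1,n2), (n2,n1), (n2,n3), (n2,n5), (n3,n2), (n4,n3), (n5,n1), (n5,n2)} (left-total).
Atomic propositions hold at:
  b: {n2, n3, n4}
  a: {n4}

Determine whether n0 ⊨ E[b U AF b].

No

AF b: least fixpoint, start Z0 = {n2, n3, n4}, add states with every successor in Z. Z1 = {n1, n2, n3, n4}; Z2 = {n1, n2, n3, n4, n5}; fixed.
Sat(AF b) = {n1, n2, n3, n4, n5}
E[b U AF b]: least fixpoint, start Z0 = Sat(AF b) = {n1, n2, n3, n4, n5}, add states in Sat(b) with some successor in Z. Already a fixed point.
Sat(E[b U AF b]) = {n1, n2, n3, n4, n5}
n0 ∉ Sat(E[b U AF b]) = {n1, n2, n3, n4, n5}, so the formula does not hold at n0.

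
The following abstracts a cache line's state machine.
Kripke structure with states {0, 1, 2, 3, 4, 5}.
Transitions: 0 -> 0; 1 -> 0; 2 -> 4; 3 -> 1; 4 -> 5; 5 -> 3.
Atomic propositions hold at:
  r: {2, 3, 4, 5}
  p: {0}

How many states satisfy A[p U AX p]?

2

Sat(AX p) = {s : every successor in {0}} = {0, 1}
A[p U AX p]: least fixpoint, start Z0 = Sat(AX p) = {0, 1}, add states in Sat(p) with every successor in Z. Already a fixed point.
Sat(A[p U AX p]) = {0, 1}
|Sat(A[p U AX p])| = |{0, 1}| = 2.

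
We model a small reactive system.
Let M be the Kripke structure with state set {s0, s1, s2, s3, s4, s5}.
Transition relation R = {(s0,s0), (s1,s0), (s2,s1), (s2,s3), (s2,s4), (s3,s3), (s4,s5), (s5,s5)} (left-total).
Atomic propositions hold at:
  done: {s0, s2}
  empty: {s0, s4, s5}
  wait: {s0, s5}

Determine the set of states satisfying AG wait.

{s0, s5}

AG wait: greatest fixpoint, start Z0 = {s0, s5}, keep only states in Sat with every successor in Z. Already a fixed point.
Sat(AG wait) = {s0, s5}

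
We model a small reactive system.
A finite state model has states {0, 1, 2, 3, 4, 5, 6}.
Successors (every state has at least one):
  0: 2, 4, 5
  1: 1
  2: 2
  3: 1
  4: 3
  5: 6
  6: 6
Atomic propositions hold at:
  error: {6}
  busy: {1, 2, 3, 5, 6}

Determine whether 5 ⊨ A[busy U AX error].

Sat(AX error) = {s : every successor in {6}} = {5, 6}
A[busy U AX error]: least fixpoint, start Z0 = Sat(AX error) = {5, 6}, add states in Sat(busy) with every successor in Z. Already a fixed point.
Sat(A[busy U AX error]) = {5, 6}
5 ∈ Sat(A[busy U AX error]) = {5, 6}, so the formula holds at 5.

Yes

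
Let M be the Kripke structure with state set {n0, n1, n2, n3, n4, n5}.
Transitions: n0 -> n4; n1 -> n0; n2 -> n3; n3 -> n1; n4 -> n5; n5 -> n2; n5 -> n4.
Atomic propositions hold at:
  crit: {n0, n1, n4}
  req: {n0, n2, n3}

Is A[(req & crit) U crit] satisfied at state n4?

Sat(req & crit) = {n0}
A[(req & crit) U crit]: least fixpoint, start Z0 = Sat(crit) = {n0, n1, n4}, add states in Sat(req & crit) with every successor in Z. Already a fixed point.
Sat(A[(req & crit) U crit]) = {n0, n1, n4}
n4 ∈ Sat(A[(req & crit) U crit]) = {n0, n1, n4}, so the formula holds at n4.

Yes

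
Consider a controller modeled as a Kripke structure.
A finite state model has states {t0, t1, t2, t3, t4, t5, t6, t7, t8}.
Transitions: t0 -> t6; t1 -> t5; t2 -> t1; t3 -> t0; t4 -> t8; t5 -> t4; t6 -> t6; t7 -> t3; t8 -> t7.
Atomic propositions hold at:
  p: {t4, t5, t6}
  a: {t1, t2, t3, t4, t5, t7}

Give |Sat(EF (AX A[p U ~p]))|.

7

Sat(~p) = {t0, t1, t2, t3, t7, t8}
A[p U ~p]: least fixpoint, start Z0 = Sat(~p) = {t0, t1, t2, t3, t7, t8}, add states in Sat(p) with every successor in Z. Z1 = {t0, t1, t2, t3, t4, t7, t8}; Z2 = {t0, t1, t2, t3, t4, t5, t7, t8}; fixed.
Sat(A[p U ~p]) = {t0, t1, t2, t3, t4, t5, t7, t8}
Sat(AX A[p U ~p]) = {s : every successor in {t0, t1, t2, t3, t4, t5, t7, t8}} = {t1, t2, t3, t4, t5, t7, t8}
EF (AX A[p U ~p]): least fixpoint, start Z0 = {t1, t2, t3, t4, t5, t7, t8}, add states with some successor in Z. Already a fixed point.
Sat(EF (AX A[p U ~p])) = {t1, t2, t3, t4, t5, t7, t8}
|Sat(EF (AX A[p U ~p]))| = |{t1, t2, t3, t4, t5, t7, t8}| = 7.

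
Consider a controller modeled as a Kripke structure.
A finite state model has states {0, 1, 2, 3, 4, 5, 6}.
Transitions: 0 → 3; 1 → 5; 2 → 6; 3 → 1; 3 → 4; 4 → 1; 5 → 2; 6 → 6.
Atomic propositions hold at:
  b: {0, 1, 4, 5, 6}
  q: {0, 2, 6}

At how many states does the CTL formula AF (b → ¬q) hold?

6

Sat(¬q) = {1, 3, 4, 5}
Sat(b → ¬q) = {1, 2, 3, 4, 5}
AF (b → ¬q): least fixpoint, start Z0 = {1, 2, 3, 4, 5}, add states with every successor in Z. Z1 = {0, 1, 2, 3, 4, 5}; fixed.
Sat(AF (b → ¬q)) = {0, 1, 2, 3, 4, 5}
|Sat(AF (b → ¬q))| = |{0, 1, 2, 3, 4, 5}| = 6.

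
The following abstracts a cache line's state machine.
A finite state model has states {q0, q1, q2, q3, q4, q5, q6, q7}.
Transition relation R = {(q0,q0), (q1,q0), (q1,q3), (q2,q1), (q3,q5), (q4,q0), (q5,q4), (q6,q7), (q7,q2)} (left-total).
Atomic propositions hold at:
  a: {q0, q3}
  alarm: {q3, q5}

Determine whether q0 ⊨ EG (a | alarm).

Yes

Sat(a | alarm) = {q0, q3, q5}
EG (a | alarm): greatest fixpoint, start Z0 = {q0, q3, q5}, keep only states in Sat with some successor in Z. Z1 = {q0, q3}; Z2 = {q0}; fixed.
Sat(EG (a | alarm)) = {q0}
q0 ∈ Sat(EG (a | alarm)) = {q0}, so the formula holds at q0.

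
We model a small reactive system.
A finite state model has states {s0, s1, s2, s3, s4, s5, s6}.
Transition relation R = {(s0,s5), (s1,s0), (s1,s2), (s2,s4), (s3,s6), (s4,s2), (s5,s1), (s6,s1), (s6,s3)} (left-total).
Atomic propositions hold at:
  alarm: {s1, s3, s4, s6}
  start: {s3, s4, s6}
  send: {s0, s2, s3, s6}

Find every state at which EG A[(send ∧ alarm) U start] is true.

{s3, s6}

Sat(send ∧ alarm) = {s3, s6}
A[(send ∧ alarm) U start]: least fixpoint, start Z0 = Sat(start) = {s3, s4, s6}, add states in Sat(send ∧ alarm) with every successor in Z. Already a fixed point.
Sat(A[(send ∧ alarm) U start]) = {s3, s4, s6}
EG A[(send ∧ alarm) U start]: greatest fixpoint, start Z0 = {s3, s4, s6}, keep only states in Sat with some successor in Z. Z1 = {s3, s6}; fixed.
Sat(EG A[(send ∧ alarm) U start]) = {s3, s6}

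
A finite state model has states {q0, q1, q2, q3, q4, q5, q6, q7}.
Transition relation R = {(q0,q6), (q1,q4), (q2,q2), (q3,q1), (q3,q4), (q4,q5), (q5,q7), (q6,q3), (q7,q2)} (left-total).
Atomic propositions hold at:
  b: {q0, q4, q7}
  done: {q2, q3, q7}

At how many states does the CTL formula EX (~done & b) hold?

Sat(~done) = {q0, q1, q4, q5, q6}
Sat(~done & b) = {q0, q4}
Sat(EX (~done & b)) = {s : some successor in {q0, q4}} = {q1, q3}
|Sat(EX (~done & b))| = |{q1, q3}| = 2.

2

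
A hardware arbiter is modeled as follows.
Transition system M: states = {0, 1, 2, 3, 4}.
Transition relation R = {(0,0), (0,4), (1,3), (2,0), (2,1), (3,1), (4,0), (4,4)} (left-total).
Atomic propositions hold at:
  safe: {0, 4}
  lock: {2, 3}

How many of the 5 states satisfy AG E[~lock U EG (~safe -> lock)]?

2

Sat(~lock) = {0, 1, 4}
Sat(~safe) = {1, 2, 3}
Sat(~safe -> lock) = {0, 2, 3, 4}
EG (~safe -> lock): greatest fixpoint, start Z0 = {0, 2, 3, 4}, keep only states in Sat with some successor in Z. Z1 = {0, 2, 4}; fixed.
Sat(EG (~safe -> lock)) = {0, 2, 4}
E[~lock U EG (~safe -> lock)]: least fixpoint, start Z0 = Sat(EG (~safe -> lock)) = {0, 2, 4}, add states in Sat(~lock) with some successor in Z. Already a fixed point.
Sat(E[~lock U EG (~safe -> lock)]) = {0, 2, 4}
AG E[~lock U EG (~safe -> lock)]: greatest fixpoint, start Z0 = {0, 2, 4}, keep only states in Sat with every successor in Z. Z1 = {0, 4}; fixed.
Sat(AG E[~lock U EG (~safe -> lock)]) = {0, 4}
|Sat(AG E[~lock U EG (~safe -> lock)])| = |{0, 4}| = 2.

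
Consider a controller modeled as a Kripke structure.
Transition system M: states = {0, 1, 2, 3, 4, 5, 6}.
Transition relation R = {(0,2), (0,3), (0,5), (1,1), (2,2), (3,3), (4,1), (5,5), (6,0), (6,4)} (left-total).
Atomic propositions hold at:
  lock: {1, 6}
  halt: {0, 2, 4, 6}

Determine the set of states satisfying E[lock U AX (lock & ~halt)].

Sat(~halt) = {1, 3, 5}
Sat(lock & ~halt) = {1}
Sat(AX (lock & ~halt)) = {s : every successor in {1}} = {1, 4}
E[lock U AX (lock & ~halt)]: least fixpoint, start Z0 = Sat(AX (lock & ~halt)) = {1, 4}, add states in Sat(lock) with some successor in Z. Z1 = {1, 4, 6}; fixed.
Sat(E[lock U AX (lock & ~halt)]) = {1, 4, 6}

{1, 4, 6}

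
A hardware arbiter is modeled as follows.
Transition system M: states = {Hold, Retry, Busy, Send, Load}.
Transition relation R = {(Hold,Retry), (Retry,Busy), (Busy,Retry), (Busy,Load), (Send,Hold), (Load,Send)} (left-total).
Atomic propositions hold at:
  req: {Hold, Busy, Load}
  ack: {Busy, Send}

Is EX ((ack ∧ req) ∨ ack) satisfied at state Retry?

Sat(ack ∧ req) = {Busy}
Sat((ack ∧ req) ∨ ack) = {Busy, Send}
Sat(EX ((ack ∧ req) ∨ ack)) = {s : some successor in {Busy, Send}} = {Retry, Load}
Retry ∈ Sat(EX ((ack ∧ req) ∨ ack)) = {Retry, Load}, so the formula holds at Retry.

Yes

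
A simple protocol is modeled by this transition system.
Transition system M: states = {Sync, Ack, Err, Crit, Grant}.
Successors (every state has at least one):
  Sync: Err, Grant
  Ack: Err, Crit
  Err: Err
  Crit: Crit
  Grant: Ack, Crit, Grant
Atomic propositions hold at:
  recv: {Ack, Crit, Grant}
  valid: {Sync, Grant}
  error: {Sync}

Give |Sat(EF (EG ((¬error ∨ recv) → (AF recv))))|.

Sat(¬error) = {Ack, Err, Crit, Grant}
Sat(¬error ∨ recv) = {Ack, Err, Crit, Grant}
AF recv: least fixpoint, start Z0 = {Ack, Crit, Grant}, add states with every successor in Z. Already a fixed point.
Sat(AF recv) = {Ack, Crit, Grant}
Sat((¬error ∨ recv) → (AF recv)) = {Sync, Ack, Crit, Grant}
EG ((¬error ∨ recv) → (AF recv)): greatest fixpoint, start Z0 = {Sync, Ack, Crit, Grant}, keep only states in Sat with some successor in Z. Already a fixed point.
Sat(EG ((¬error ∨ recv) → (AF recv))) = {Sync, Ack, Crit, Grant}
EF (EG ((¬error ∨ recv) → (AF recv))): least fixpoint, start Z0 = {Sync, Ack, Crit, Grant}, add states with some successor in Z. Already a fixed point.
Sat(EF (EG ((¬error ∨ recv) → (AF recv)))) = {Sync, Ack, Crit, Grant}
|Sat(EF (EG ((¬error ∨ recv) → (AF recv))))| = |{Sync, Ack, Crit, Grant}| = 4.

4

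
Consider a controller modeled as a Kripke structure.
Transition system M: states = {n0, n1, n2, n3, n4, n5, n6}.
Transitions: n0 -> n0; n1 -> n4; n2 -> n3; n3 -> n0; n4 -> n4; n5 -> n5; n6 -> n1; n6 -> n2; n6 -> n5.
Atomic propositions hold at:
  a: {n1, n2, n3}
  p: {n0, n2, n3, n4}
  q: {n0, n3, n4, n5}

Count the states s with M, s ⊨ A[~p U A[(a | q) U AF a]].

Sat(~p) = {n1, n5, n6}
Sat(a | q) = {n0, n1, n2, n3, n4, n5}
AF a: least fixpoint, start Z0 = {n1, n2, n3}, add states with every successor in Z. Already a fixed point.
Sat(AF a) = {n1, n2, n3}
A[(a | q) U AF a]: least fixpoint, start Z0 = Sat(AF a) = {n1, n2, n3}, add states in Sat(a | q) with every successor in Z. Already a fixed point.
Sat(A[(a | q) U AF a]) = {n1, n2, n3}
A[~p U A[(a | q) U AF a]]: least fixpoint, start Z0 = Sat(A[(a | q) U AF a]) = {n1, n2, n3}, add states in Sat(~p) with every successor in Z. Already a fixed point.
Sat(A[~p U A[(a | q) U AF a]]) = {n1, n2, n3}
|Sat(A[~p U A[(a | q) U AF a]])| = |{n1, n2, n3}| = 3.

3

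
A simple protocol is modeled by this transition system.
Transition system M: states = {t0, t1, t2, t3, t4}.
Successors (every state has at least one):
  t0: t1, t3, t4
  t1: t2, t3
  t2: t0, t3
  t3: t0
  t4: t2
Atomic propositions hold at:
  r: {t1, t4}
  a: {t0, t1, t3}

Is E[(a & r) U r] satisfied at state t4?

Yes

Sat(a & r) = {t1}
E[(a & r) U r]: least fixpoint, start Z0 = Sat(r) = {t1, t4}, add states in Sat(a & r) with some successor in Z. Already a fixed point.
Sat(E[(a & r) U r]) = {t1, t4}
t4 ∈ Sat(E[(a & r) U r]) = {t1, t4}, so the formula holds at t4.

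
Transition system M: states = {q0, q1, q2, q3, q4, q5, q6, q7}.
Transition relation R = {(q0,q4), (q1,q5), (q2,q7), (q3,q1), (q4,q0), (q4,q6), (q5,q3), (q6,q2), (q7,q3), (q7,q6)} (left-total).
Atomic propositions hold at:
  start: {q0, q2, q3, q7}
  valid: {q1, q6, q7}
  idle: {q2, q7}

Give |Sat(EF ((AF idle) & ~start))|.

AF idle: least fixpoint, start Z0 = {q2, q7}, add states with every successor in Z. Z1 = {q2, q6, q7}; fixed.
Sat(AF idle) = {q2, q6, q7}
Sat(~start) = {q1, q4, q5, q6}
Sat((AF idle) & ~start) = {q6}
EF ((AF idle) & ~start): least fixpoint, start Z0 = {q6}, add states with some successor in Z. Z1 = {q4, q6, q7}; Z2 = {q0, q2, q4, q6, q7}; fixed.
Sat(EF ((AF idle) & ~start)) = {q0, q2, q4, q6, q7}
|Sat(EF ((AF idle) & ~start))| = |{q0, q2, q4, q6, q7}| = 5.

5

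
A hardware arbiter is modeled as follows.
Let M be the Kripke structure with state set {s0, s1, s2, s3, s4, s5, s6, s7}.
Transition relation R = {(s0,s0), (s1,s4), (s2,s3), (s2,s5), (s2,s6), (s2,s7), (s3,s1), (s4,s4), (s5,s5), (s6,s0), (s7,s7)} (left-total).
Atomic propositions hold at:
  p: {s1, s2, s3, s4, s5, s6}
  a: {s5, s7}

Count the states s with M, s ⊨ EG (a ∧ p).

Sat(a ∧ p) = {s5}
EG (a ∧ p): greatest fixpoint, start Z0 = {s5}, keep only states in Sat with some successor in Z. Already a fixed point.
Sat(EG (a ∧ p)) = {s5}
|Sat(EG (a ∧ p))| = |{s5}| = 1.

1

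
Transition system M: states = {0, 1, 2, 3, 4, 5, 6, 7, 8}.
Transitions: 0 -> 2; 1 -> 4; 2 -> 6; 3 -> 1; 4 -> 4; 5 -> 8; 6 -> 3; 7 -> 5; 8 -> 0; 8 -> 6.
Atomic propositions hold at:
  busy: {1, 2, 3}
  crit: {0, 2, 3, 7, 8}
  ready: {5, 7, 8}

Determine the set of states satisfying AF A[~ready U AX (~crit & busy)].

{0, 2, 3, 5, 6, 7, 8}

Sat(~ready) = {0, 1, 2, 3, 4, 6}
Sat(~crit) = {1, 4, 5, 6}
Sat(~crit & busy) = {1}
Sat(AX (~crit & busy)) = {s : every successor in {1}} = {3}
A[~ready U AX (~crit & busy)]: least fixpoint, start Z0 = Sat(AX (~crit & busy)) = {3}, add states in Sat(~ready) with every successor in Z. Z1 = {3, 6}; Z2 = {2, 3, 6}; Z3 = {0, 2, 3, 6}; fixed.
Sat(A[~ready U AX (~crit & busy)]) = {0, 2, 3, 6}
AF A[~ready U AX (~crit & busy)]: least fixpoint, start Z0 = {0, 2, 3, 6}, add states with every successor in Z. Z1 = {0, 2, 3, 6, 8}; Z2 = {0, 2, 3, 5, 6, 8}; Z3 = {0, 2, 3, 5, 6, 7, 8}; fixed.
Sat(AF A[~ready U AX (~crit & busy)]) = {0, 2, 3, 5, 6, 7, 8}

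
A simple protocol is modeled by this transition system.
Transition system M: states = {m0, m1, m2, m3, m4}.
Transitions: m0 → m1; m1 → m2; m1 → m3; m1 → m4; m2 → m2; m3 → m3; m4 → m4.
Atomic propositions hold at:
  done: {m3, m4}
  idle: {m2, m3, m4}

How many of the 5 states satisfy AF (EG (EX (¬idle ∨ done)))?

Sat(¬idle) = {m0, m1}
Sat(¬idle ∨ done) = {m0, m1, m3, m4}
Sat(EX (¬idle ∨ done)) = {s : some successor in {m0, m1, m3, m4}} = {m0, m1, m3, m4}
EG (EX (¬idle ∨ done)): greatest fixpoint, start Z0 = {m0, m1, m3, m4}, keep only states in Sat with some successor in Z. Already a fixed point.
Sat(EG (EX (¬idle ∨ done))) = {m0, m1, m3, m4}
AF (EG (EX (¬idle ∨ done))): least fixpoint, start Z0 = {m0, m1, m3, m4}, add states with every successor in Z. Already a fixed point.
Sat(AF (EG (EX (¬idle ∨ done)))) = {m0, m1, m3, m4}
|Sat(AF (EG (EX (¬idle ∨ done))))| = |{m0, m1, m3, m4}| = 4.

4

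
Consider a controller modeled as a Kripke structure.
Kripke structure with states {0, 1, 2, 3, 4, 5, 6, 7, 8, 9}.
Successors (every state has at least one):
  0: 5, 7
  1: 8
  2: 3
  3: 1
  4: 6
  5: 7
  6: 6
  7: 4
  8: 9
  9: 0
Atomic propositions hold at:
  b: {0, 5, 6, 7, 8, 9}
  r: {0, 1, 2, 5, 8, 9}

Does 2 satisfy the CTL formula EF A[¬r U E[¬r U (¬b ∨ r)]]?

Yes

Sat(¬r) = {3, 4, 6, 7}
Sat(¬b) = {1, 2, 3, 4}
Sat(¬b ∨ r) = {0, 1, 2, 3, 4, 5, 8, 9}
E[¬r U (¬b ∨ r)]: least fixpoint, start Z0 = Sat((¬b ∨ r)) = {0, 1, 2, 3, 4, 5, 8, 9}, add states in Sat(¬r) with some successor in Z. Z1 = {0, 1, 2, 3, 4, 5, 7, 8, 9}; fixed.
Sat(E[¬r U (¬b ∨ r)]) = {0, 1, 2, 3, 4, 5, 7, 8, 9}
A[¬r U E[¬r U (¬b ∨ r)]]: least fixpoint, start Z0 = Sat(E[¬r U (¬b ∨ r)]) = {0, 1, 2, 3, 4, 5, 7, 8, 9}, add states in Sat(¬r) with every successor in Z. Already a fixed point.
Sat(A[¬r U E[¬r U (¬b ∨ r)]]) = {0, 1, 2, 3, 4, 5, 7, 8, 9}
EF A[¬r U E[¬r U (¬b ∨ r)]]: least fixpoint, start Z0 = {0, 1, 2, 3, 4, 5, 7, 8, 9}, add states with some successor in Z. Already a fixed point.
Sat(EF A[¬r U E[¬r U (¬b ∨ r)]]) = {0, 1, 2, 3, 4, 5, 7, 8, 9}
2 ∈ Sat(EF A[¬r U E[¬r U (¬b ∨ r)]]) = {0, 1, 2, 3, 4, 5, 7, 8, 9}, so the formula holds at 2.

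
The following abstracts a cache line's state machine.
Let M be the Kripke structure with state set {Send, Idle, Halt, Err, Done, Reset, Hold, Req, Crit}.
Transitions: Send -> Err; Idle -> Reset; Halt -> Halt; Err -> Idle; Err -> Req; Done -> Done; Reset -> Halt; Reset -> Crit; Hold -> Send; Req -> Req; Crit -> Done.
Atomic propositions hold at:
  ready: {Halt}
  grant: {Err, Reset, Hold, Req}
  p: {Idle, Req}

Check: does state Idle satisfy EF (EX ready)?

Yes

Sat(EX ready) = {s : some successor in {Halt}} = {Halt, Reset}
EF (EX ready): least fixpoint, start Z0 = {Halt, Reset}, add states with some successor in Z. Z1 = {Idle, Halt, Reset}; Z2 = {Idle, Halt, Err, Reset}; Z3 = {Send, Idle, Halt, Err, Reset}; Z4 = {Send, Idle, Halt, Err, Reset, Hold}; fixed.
Sat(EF (EX ready)) = {Send, Idle, Halt, Err, Reset, Hold}
Idle ∈ Sat(EF (EX ready)) = {Send, Idle, Halt, Err, Reset, Hold}, so the formula holds at Idle.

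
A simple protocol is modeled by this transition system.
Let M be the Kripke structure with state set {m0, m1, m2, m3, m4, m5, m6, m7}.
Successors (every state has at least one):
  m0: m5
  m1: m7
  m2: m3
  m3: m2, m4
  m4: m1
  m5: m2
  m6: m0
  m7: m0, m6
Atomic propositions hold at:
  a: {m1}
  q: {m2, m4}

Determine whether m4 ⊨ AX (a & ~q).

Yes

Sat(~q) = {m0, m1, m3, m5, m6, m7}
Sat(a & ~q) = {m1}
Sat(AX (a & ~q)) = {s : every successor in {m1}} = {m4}
m4 ∈ Sat(AX (a & ~q)) = {m4}, so the formula holds at m4.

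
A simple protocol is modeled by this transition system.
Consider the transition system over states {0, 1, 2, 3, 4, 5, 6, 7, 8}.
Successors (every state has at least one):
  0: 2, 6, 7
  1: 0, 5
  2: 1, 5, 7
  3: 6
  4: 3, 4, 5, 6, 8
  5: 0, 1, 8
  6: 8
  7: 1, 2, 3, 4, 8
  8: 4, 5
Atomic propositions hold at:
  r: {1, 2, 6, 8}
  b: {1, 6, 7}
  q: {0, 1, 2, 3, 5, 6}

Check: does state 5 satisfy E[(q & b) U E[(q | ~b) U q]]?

Sat(q & b) = {1, 6}
Sat(~b) = {0, 2, 3, 4, 5, 8}
Sat(q | ~b) = {0, 1, 2, 3, 4, 5, 6, 8}
E[(q | ~b) U q]: least fixpoint, start Z0 = Sat(q) = {0, 1, 2, 3, 5, 6}, add states in Sat(q | ~b) with some successor in Z. Z1 = {0, 1, 2, 3, 4, 5, 6, 8}; fixed.
Sat(E[(q | ~b) U q]) = {0, 1, 2, 3, 4, 5, 6, 8}
E[(q & b) U E[(q | ~b) U q]]: least fixpoint, start Z0 = Sat(E[(q | ~b) U q]) = {0, 1, 2, 3, 4, 5, 6, 8}, add states in Sat(q & b) with some successor in Z. Already a fixed point.
Sat(E[(q & b) U E[(q | ~b) U q]]) = {0, 1, 2, 3, 4, 5, 6, 8}
5 ∈ Sat(E[(q & b) U E[(q | ~b) U q]]) = {0, 1, 2, 3, 4, 5, 6, 8}, so the formula holds at 5.

Yes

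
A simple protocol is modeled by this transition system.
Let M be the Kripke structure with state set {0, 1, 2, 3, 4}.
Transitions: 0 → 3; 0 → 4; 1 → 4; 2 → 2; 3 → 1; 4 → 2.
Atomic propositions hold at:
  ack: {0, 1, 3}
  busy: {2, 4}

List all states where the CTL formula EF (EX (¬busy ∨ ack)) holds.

Sat(¬busy) = {0, 1, 3}
Sat(¬busy ∨ ack) = {0, 1, 3}
Sat(EX (¬busy ∨ ack)) = {s : some successor in {0, 1, 3}} = {0, 3}
EF (EX (¬busy ∨ ack)): least fixpoint, start Z0 = {0, 3}, add states with some successor in Z. Already a fixed point.
Sat(EF (EX (¬busy ∨ ack))) = {0, 3}

{0, 3}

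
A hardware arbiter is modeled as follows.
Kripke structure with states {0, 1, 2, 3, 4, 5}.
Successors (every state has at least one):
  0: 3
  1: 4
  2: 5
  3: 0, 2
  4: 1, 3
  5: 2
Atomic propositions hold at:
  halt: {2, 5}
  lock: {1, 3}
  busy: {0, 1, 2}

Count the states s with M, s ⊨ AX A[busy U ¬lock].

4

Sat(¬lock) = {0, 2, 4, 5}
A[busy U ¬lock]: least fixpoint, start Z0 = Sat(¬lock) = {0, 2, 4, 5}, add states in Sat(busy) with every successor in Z. Z1 = {0, 1, 2, 4, 5}; fixed.
Sat(A[busy U ¬lock]) = {0, 1, 2, 4, 5}
Sat(AX A[busy U ¬lock]) = {s : every successor in {0, 1, 2, 4, 5}} = {1, 2, 3, 5}
|Sat(AX A[busy U ¬lock])| = |{1, 2, 3, 5}| = 4.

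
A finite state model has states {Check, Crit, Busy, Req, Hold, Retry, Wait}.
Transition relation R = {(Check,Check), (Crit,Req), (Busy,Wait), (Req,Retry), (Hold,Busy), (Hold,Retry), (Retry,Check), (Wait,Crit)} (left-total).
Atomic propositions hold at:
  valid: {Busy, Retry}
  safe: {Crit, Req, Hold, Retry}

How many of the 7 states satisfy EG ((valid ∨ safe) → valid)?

2

Sat(valid ∨ safe) = {Crit, Busy, Req, Hold, Retry}
Sat((valid ∨ safe) → valid) = {Check, Busy, Retry, Wait}
EG ((valid ∨ safe) → valid): greatest fixpoint, start Z0 = {Check, Busy, Retry, Wait}, keep only states in Sat with some successor in Z. Z1 = {Check, Busy, Retry}; Z2 = {Check, Retry}; fixed.
Sat(EG ((valid ∨ safe) → valid)) = {Check, Retry}
|Sat(EG ((valid ∨ safe) → valid))| = |{Check, Retry}| = 2.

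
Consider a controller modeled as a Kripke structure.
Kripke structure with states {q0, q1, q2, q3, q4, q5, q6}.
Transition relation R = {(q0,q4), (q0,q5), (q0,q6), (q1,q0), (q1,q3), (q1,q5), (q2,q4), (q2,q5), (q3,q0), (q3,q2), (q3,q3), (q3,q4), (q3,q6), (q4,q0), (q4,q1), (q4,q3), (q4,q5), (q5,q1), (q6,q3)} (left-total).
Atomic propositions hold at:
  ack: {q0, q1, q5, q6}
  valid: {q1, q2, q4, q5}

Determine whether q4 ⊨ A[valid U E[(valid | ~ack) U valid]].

Sat(~ack) = {q2, q3, q4}
Sat(valid | ~ack) = {q1, q2, q3, q4, q5}
E[(valid | ~ack) U valid]: least fixpoint, start Z0 = Sat(valid) = {q1, q2, q4, q5}, add states in Sat(valid | ~ack) with some successor in Z. Z1 = {q1, q2, q3, q4, q5}; fixed.
Sat(E[(valid | ~ack) U valid]) = {q1, q2, q3, q4, q5}
A[valid U E[(valid | ~ack) U valid]]: least fixpoint, start Z0 = Sat(E[(valid | ~ack) U valid]) = {q1, q2, q3, q4, q5}, add states in Sat(valid) with every successor in Z. Already a fixed point.
Sat(A[valid U E[(valid | ~ack) U valid]]) = {q1, q2, q3, q4, q5}
q4 ∈ Sat(A[valid U E[(valid | ~ack) U valid]]) = {q1, q2, q3, q4, q5}, so the formula holds at q4.

Yes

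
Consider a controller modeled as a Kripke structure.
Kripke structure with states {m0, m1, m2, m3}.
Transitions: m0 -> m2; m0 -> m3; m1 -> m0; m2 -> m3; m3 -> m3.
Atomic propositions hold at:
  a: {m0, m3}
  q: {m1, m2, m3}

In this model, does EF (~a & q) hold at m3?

No

Sat(~a) = {m1, m2}
Sat(~a & q) = {m1, m2}
EF (~a & q): least fixpoint, start Z0 = {m1, m2}, add states with some successor in Z. Z1 = {m0, m1, m2}; fixed.
Sat(EF (~a & q)) = {m0, m1, m2}
m3 ∉ Sat(EF (~a & q)) = {m0, m1, m2}, so the formula does not hold at m3.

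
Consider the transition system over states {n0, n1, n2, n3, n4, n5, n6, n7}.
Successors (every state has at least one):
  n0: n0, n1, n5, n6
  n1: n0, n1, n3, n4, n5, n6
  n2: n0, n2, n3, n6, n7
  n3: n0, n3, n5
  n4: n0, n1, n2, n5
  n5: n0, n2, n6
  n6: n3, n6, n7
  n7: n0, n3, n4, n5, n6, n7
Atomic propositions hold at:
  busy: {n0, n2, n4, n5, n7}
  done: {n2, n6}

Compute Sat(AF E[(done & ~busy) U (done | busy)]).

{n0, n2, n4, n5, n6, n7}

Sat(~busy) = {n1, n3, n6}
Sat(done & ~busy) = {n6}
Sat(done | busy) = {n0, n2, n4, n5, n6, n7}
E[(done & ~busy) U (done | busy)]: least fixpoint, start Z0 = Sat((done | busy)) = {n0, n2, n4, n5, n6, n7}, add states in Sat(done & ~busy) with some successor in Z. Already a fixed point.
Sat(E[(done & ~busy) U (done | busy)]) = {n0, n2, n4, n5, n6, n7}
AF E[(done & ~busy) U (done | busy)]: least fixpoint, start Z0 = {n0, n2, n4, n5, n6, n7}, add states with every successor in Z. Already a fixed point.
Sat(AF E[(done & ~busy) U (done | busy)]) = {n0, n2, n4, n5, n6, n7}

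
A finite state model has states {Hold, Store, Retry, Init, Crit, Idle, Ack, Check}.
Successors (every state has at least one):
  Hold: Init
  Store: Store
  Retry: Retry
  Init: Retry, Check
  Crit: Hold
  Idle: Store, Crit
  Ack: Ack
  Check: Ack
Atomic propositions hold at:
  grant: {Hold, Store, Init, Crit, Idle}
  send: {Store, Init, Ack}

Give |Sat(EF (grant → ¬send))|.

7

Sat(¬send) = {Hold, Retry, Crit, Idle, Check}
Sat(grant → ¬send) = {Hold, Retry, Crit, Idle, Ack, Check}
EF (grant → ¬send): least fixpoint, start Z0 = {Hold, Retry, Crit, Idle, Ack, Check}, add states with some successor in Z. Z1 = {Hold, Retry, Init, Crit, Idle, Ack, Check}; fixed.
Sat(EF (grant → ¬send)) = {Hold, Retry, Init, Crit, Idle, Ack, Check}
|Sat(EF (grant → ¬send))| = |{Hold, Retry, Init, Crit, Idle, Ack, Check}| = 7.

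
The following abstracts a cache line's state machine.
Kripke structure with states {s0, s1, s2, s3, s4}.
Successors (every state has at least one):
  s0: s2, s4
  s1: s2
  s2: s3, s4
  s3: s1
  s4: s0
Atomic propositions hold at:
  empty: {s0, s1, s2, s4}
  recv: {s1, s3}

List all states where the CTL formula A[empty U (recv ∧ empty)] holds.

{s1}

Sat(recv ∧ empty) = {s1}
A[empty U (recv ∧ empty)]: least fixpoint, start Z0 = Sat((recv ∧ empty)) = {s1}, add states in Sat(empty) with every successor in Z. Already a fixed point.
Sat(A[empty U (recv ∧ empty)]) = {s1}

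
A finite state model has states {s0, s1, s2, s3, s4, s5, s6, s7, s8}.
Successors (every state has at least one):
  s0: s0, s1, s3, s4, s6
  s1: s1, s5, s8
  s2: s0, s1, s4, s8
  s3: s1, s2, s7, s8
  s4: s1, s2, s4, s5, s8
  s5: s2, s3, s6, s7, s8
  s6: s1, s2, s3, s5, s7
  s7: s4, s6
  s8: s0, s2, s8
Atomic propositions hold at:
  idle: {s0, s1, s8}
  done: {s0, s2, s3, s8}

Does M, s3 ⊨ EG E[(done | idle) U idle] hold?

Yes

Sat(done | idle) = {s0, s1, s2, s3, s8}
E[(done | idle) U idle]: least fixpoint, start Z0 = Sat(idle) = {s0, s1, s8}, add states in Sat(done | idle) with some successor in Z. Z1 = {s0, s1, s2, s3, s8}; fixed.
Sat(E[(done | idle) U idle]) = {s0, s1, s2, s3, s8}
EG E[(done | idle) U idle]: greatest fixpoint, start Z0 = {s0, s1, s2, s3, s8}, keep only states in Sat with some successor in Z. Already a fixed point.
Sat(EG E[(done | idle) U idle]) = {s0, s1, s2, s3, s8}
s3 ∈ Sat(EG E[(done | idle) U idle]) = {s0, s1, s2, s3, s8}, so the formula holds at s3.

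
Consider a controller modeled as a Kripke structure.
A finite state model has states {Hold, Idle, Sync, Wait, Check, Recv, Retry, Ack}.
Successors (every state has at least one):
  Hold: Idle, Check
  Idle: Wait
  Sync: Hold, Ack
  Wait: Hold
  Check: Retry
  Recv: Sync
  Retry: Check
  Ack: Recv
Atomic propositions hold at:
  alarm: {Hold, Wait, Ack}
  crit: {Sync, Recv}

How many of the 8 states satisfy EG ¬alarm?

Sat(¬alarm) = {Idle, Sync, Check, Recv, Retry}
EG ¬alarm: greatest fixpoint, start Z0 = {Idle, Sync, Check, Recv, Retry}, keep only states in Sat with some successor in Z. Z1 = {Check, Recv, Retry}; Z2 = {Check, Retry}; fixed.
Sat(EG ¬alarm) = {Check, Retry}
|Sat(EG ¬alarm)| = |{Check, Retry}| = 2.

2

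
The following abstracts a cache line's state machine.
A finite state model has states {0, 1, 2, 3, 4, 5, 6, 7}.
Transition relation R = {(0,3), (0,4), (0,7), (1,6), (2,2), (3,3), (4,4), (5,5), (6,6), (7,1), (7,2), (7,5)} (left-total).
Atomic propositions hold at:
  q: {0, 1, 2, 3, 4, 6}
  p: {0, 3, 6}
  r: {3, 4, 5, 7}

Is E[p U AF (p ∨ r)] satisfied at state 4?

Sat(p ∨ r) = {0, 3, 4, 5, 6, 7}
AF (p ∨ r): least fixpoint, start Z0 = {0, 3, 4, 5, 6, 7}, add states with every successor in Z. Z1 = {0, 1, 3, 4, 5, 6, 7}; fixed.
Sat(AF (p ∨ r)) = {0, 1, 3, 4, 5, 6, 7}
E[p U AF (p ∨ r)]: least fixpoint, start Z0 = Sat(AF (p ∨ r)) = {0, 1, 3, 4, 5, 6, 7}, add states in Sat(p) with some successor in Z. Already a fixed point.
Sat(E[p U AF (p ∨ r)]) = {0, 1, 3, 4, 5, 6, 7}
4 ∈ Sat(E[p U AF (p ∨ r)]) = {0, 1, 3, 4, 5, 6, 7}, so the formula holds at 4.

Yes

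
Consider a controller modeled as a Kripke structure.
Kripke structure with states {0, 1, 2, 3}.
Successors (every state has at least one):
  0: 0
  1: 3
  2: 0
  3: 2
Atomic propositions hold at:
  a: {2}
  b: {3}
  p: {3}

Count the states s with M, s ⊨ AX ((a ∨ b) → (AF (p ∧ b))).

Sat(a ∨ b) = {2, 3}
Sat(p ∧ b) = {3}
AF (p ∧ b): least fixpoint, start Z0 = {3}, add states with every successor in Z. Z1 = {1, 3}; fixed.
Sat(AF (p ∧ b)) = {1, 3}
Sat((a ∨ b) → (AF (p ∧ b))) = {0, 1, 3}
Sat(AX ((a ∨ b) → (AF (p ∧ b)))) = {s : every successor in {0, 1, 3}} = {0, 1, 2}
|Sat(AX ((a ∨ b) → (AF (p ∧ b))))| = |{0, 1, 2}| = 3.

3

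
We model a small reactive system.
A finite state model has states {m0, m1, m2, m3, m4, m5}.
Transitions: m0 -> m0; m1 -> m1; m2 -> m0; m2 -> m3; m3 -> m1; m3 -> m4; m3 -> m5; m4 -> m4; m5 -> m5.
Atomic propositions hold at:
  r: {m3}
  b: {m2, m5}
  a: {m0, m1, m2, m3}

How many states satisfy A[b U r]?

A[b U r]: least fixpoint, start Z0 = Sat(r) = {m3}, add states in Sat(b) with every successor in Z. Already a fixed point.
Sat(A[b U r]) = {m3}
|Sat(A[b U r])| = |{m3}| = 1.

1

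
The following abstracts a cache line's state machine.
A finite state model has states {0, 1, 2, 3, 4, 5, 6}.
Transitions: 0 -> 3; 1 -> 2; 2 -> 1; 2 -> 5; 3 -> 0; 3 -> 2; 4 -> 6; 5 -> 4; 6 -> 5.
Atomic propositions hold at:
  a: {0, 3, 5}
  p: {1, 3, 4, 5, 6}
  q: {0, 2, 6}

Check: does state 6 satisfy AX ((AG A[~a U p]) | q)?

Yes

Sat(~a) = {1, 2, 4, 6}
A[~a U p]: least fixpoint, start Z0 = Sat(p) = {1, 3, 4, 5, 6}, add states in Sat(~a) with every successor in Z. Z1 = {1, 2, 3, 4, 5, 6}; fixed.
Sat(A[~a U p]) = {1, 2, 3, 4, 5, 6}
AG A[~a U p]: greatest fixpoint, start Z0 = {1, 2, 3, 4, 5, 6}, keep only states in Sat with every successor in Z. Z1 = {1, 2, 4, 5, 6}; fixed.
Sat(AG A[~a U p]) = {1, 2, 4, 5, 6}
Sat((AG A[~a U p]) | q) = {0, 1, 2, 4, 5, 6}
Sat(AX ((AG A[~a U p]) | q)) = {s : every successor in {0, 1, 2, 4, 5, 6}} = {1, 2, 3, 4, 5, 6}
6 ∈ Sat(AX ((AG A[~a U p]) | q)) = {1, 2, 3, 4, 5, 6}, so the formula holds at 6.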